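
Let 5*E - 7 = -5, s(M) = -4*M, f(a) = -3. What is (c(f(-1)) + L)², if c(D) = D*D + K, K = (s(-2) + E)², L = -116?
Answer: 829921/625 ≈ 1327.9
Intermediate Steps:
E = ⅖ (E = 7/5 + (⅕)*(-5) = 7/5 - 1 = ⅖ ≈ 0.40000)
K = 1764/25 (K = (-4*(-2) + ⅖)² = (8 + ⅖)² = (42/5)² = 1764/25 ≈ 70.560)
c(D) = 1764/25 + D² (c(D) = D*D + 1764/25 = D² + 1764/25 = 1764/25 + D²)
(c(f(-1)) + L)² = ((1764/25 + (-3)²) - 116)² = ((1764/25 + 9) - 116)² = (1989/25 - 116)² = (-911/25)² = 829921/625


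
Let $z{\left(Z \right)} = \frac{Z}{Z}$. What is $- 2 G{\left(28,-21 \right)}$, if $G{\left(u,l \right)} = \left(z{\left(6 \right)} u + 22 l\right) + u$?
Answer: $812$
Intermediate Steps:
$z{\left(Z \right)} = 1$
$G{\left(u,l \right)} = 2 u + 22 l$ ($G{\left(u,l \right)} = \left(1 u + 22 l\right) + u = \left(u + 22 l\right) + u = 2 u + 22 l$)
$- 2 G{\left(28,-21 \right)} = - 2 \left(2 \cdot 28 + 22 \left(-21\right)\right) = - 2 \left(56 - 462\right) = \left(-2\right) \left(-406\right) = 812$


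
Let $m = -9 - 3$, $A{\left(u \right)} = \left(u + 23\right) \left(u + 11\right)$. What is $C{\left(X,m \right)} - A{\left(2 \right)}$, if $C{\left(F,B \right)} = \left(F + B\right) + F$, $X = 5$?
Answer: $-327$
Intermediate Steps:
$A{\left(u \right)} = \left(11 + u\right) \left(23 + u\right)$ ($A{\left(u \right)} = \left(23 + u\right) \left(11 + u\right) = \left(11 + u\right) \left(23 + u\right)$)
$m = -12$
$C{\left(F,B \right)} = B + 2 F$ ($C{\left(F,B \right)} = \left(B + F\right) + F = B + 2 F$)
$C{\left(X,m \right)} - A{\left(2 \right)} = \left(-12 + 2 \cdot 5\right) - \left(253 + 2^{2} + 34 \cdot 2\right) = \left(-12 + 10\right) - \left(253 + 4 + 68\right) = -2 - 325 = -327$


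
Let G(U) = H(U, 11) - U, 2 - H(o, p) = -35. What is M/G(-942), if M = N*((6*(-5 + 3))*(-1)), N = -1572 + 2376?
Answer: 9648/979 ≈ 9.8549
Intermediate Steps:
H(o, p) = 37 (H(o, p) = 2 - 1*(-35) = 2 + 35 = 37)
G(U) = 37 - U
N = 804
M = 9648 (M = 804*((6*(-5 + 3))*(-1)) = 804*((6*(-2))*(-1)) = 804*(-12*(-1)) = 804*12 = 9648)
M/G(-942) = 9648/(37 - 1*(-942)) = 9648/(37 + 942) = 9648/979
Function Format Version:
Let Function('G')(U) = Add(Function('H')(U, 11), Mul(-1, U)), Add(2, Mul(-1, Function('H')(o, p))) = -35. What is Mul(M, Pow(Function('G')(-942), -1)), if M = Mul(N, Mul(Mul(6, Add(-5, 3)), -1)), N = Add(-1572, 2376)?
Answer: Rational(9648, 979) ≈ 9.8549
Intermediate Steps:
Function('H')(o, p) = 37 (Function('H')(o, p) = Add(2, Mul(-1, -35)) = Add(2, 35) = 37)
Function('G')(U) = Add(37, Mul(-1, U))
N = 804
M = 9648 (M = Mul(804, Mul(Mul(6, Add(-5, 3)), -1)) = Mul(804, Mul(Mul(6, -2), -1)) = Mul(804, Mul(-12, -1)) = Mul(804, 12) = 9648)
Mul(M, Pow(Function('G')(-942), -1)) = Mul(9648, Pow(Add(37, Mul(-1, -942)), -1)) = Mul(9648, Pow(Add(37, 942), -1)) = Mul(9648, Pow(979, -1)) = Mul(9648, Rational(1, 979)) = Rational(9648, 979)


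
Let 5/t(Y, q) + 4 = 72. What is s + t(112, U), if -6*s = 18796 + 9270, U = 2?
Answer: -954229/204 ≈ -4677.6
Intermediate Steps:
t(Y, q) = 5/68 (t(Y, q) = 5/(-4 + 72) = 5/68)
s = -14033/3 (s = -(18796 + 9270)/6 = -1/6*28066 = -14033/3 ≈ -4677.7)
s + t(112, U) = -14033/3 + 5/68 = -954229/204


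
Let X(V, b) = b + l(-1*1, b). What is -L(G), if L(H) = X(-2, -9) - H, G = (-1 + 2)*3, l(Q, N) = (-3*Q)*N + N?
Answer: 48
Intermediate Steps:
l(Q, N) = N - 3*N*Q (l(Q, N) = -3*N*Q + N = N - 3*N*Q)
X(V, b) = 5*b (X(V, b) = b + b*(1 - (-3)) = b + b*(1 - 3*(-1)) = b + b*(1 + 3) = b + b*4 = b + 4*b = 5*b)
G = 3 (G = 1*3 = 3)
L(H) = -45 - H (L(H) = 5*(-9) - H = -45 - H)
-L(G) = -(-45 - 1*3) = -(-45 - 3) = -1*(-48) = 48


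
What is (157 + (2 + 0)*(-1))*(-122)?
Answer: -18910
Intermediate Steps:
(157 + (2 + 0)*(-1))*(-122) = (157 + 2*(-1))*(-122) = (157 - 2)*(-122) = 155*(-122) = -18910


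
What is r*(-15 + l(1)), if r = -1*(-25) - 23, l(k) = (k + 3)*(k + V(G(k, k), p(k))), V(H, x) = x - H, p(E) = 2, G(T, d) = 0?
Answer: -6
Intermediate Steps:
l(k) = (2 + k)*(3 + k) (l(k) = (k + 3)*(k + (2 - 1*0)) = (3 + k)*(k + (2 + 0)) = (3 + k)*(k + 2) = (3 + k)*(2 + k) = (2 + k)*(3 + k))
r = 2 (r = 25 - 23 = 2)
r*(-15 + l(1)) = 2*(-15 + (6 + 1² + 5*1)) = 2*(-15 + (6 + 1 + 5)) = 2*(-15 + 12) = 2*(-3) = -6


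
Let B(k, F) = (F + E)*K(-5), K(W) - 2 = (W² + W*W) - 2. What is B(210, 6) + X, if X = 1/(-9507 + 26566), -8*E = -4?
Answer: 5544176/17059 ≈ 325.00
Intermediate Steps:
K(W) = 2*W² (K(W) = 2 + ((W² + W*W) - 2) = 2 + ((W² + W²) - 2) = 2 + (2*W² - 2) = 2 + (-2 + 2*W²) = 2*W²)
E = ½ (E = -⅛*(-4) = ½ ≈ 0.50000)
B(k, F) = 25 + 50*F (B(k, F) = (F + ½)*(2*(-5)²) = (½ + F)*(2*25) = (½ + F)*50 = 25 + 50*F)
X = 1/17059 ≈ 5.8620e-5
B(210, 6) + X = (25 + 50*6) + 1/17059 = (25 + 300) + 1/17059 = 325 + 1/17059 = 5544176/17059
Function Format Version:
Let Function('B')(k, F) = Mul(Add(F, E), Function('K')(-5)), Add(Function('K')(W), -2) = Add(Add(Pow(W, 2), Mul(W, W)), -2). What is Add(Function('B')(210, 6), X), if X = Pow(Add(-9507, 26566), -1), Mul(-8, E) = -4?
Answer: Rational(5544176, 17059) ≈ 325.00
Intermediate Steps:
Function('K')(W) = Mul(2, Pow(W, 2)) (Function('K')(W) = Add(2, Add(Add(Pow(W, 2), Mul(W, W)), -2)) = Add(2, Add(Add(Pow(W, 2), Pow(W, 2)), -2)) = Add(2, Add(Mul(2, Pow(W, 2)), -2)) = Add(2, Add(-2, Mul(2, Pow(W, 2)))) = Mul(2, Pow(W, 2)))
E = Rational(1, 2) (E = Mul(Rational(-1, 8), -4) = Rational(1, 2) ≈ 0.50000)
Function('B')(k, F) = Add(25, Mul(50, F)) (Function('B')(k, F) = Mul(Add(F, Rational(1, 2)), Mul(2, Pow(-5, 2))) = Mul(Add(Rational(1, 2), F), Mul(2, 25)) = Mul(Add(Rational(1, 2), F), 50) = Add(25, Mul(50, F)))
X = Rational(1, 17059) (X = Pow(17059, -1) = Rational(1, 17059) ≈ 5.8620e-5)
Add(Function('B')(210, 6), X) = Add(Add(25, Mul(50, 6)), Rational(1, 17059)) = Add(Add(25, 300), Rational(1, 17059)) = Add(325, Rational(1, 17059)) = Rational(5544176, 17059)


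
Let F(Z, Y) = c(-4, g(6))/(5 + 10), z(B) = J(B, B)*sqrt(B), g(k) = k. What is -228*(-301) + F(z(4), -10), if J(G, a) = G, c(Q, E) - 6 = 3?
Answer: 343143/5 ≈ 68629.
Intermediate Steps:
c(Q, E) = 9 (c(Q, E) = 6 + 3 = 9)
z(B) = B**(3/2) (z(B) = B*sqrt(B) = B**(3/2))
F(Z, Y) = 3/5 (F(Z, Y) = 9/(5 + 10) = 9/15 = 9*(1/15) = 3/5)
-228*(-301) + F(z(4), -10) = -228*(-301) + 3/5 = 68628 + 3/5 = 343143/5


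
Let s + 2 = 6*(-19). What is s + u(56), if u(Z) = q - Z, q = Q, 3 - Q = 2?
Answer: -171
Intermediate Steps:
s = -116 (s = -2 + 6*(-19) = -2 - 114 = -116)
Q = 1 (Q = 3 - 1*2 = 3 - 2 = 1)
q = 1
u(Z) = 1 - Z
s + u(56) = -116 + (1 - 1*56) = -116 + (1 - 56) = -116 - 55 = -171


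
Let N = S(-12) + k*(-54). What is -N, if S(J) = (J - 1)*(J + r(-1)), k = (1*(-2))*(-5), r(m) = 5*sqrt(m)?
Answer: 384 + 65*I ≈ 384.0 + 65.0*I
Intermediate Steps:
k = 10 (k = -2*(-5) = 10)
S(J) = (-1 + J)*(J + 5*I) (S(J) = (J - 1)*(J + 5*sqrt(-1)) = (-1 + J)*(J + 5*I))
N = -384 - 65*I (N = ((-12)**2 - 1*(-12) - 5*I + 5*I*(-12)) + 10*(-54) = (144 + 12 - 5*I - 60*I) - 540 = (156 - 65*I) - 540 = -384 - 65*I ≈ -384.0 - 65.0*I)
-N = -(-384 - 65*I) = 384 + 65*I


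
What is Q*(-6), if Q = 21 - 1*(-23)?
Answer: -264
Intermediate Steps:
Q = 44 (Q = 21 + 23 = 44)
Q*(-6) = 44*(-6) = -264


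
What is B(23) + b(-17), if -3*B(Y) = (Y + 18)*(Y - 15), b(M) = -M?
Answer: -277/3 ≈ -92.333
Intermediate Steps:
B(Y) = -(-15 + Y)*(18 + Y)/3 (B(Y) = -(Y + 18)*(Y - 15)/3 = -(18 + Y)*(-15 + Y)/3 = -(-15 + Y)*(18 + Y)/3)
B(23) + b(-17) = (90 - 1*23 - ⅓*23²) - 1*(-17) = (90 - 23 - ⅓*529) + 17 = (90 - 23 - 529/3) + 17 = -328/3 + 17 = -277/3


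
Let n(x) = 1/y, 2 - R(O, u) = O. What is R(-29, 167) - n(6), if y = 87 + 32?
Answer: 3688/119 ≈ 30.992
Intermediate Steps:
y = 119
R(O, u) = 2 - O
n(x) = 1/119
R(-29, 167) - n(6) = (2 - 1*(-29)) - 1*1/119 = (2 + 29) - 1/119 = 31 - 1/119 = 3688/119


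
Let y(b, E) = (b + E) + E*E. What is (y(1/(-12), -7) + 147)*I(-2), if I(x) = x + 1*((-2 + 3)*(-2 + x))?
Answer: -2267/2 ≈ -1133.5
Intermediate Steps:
I(x) = -2 + 2*x (I(x) = x + 1*(1*(-2 + x)) = x + 1*(-2 + x) = x + (-2 + x) = -2 + 2*x)
y(b, E) = E + b + E² (y(b, E) = (E + b) + E² = E + b + E²)
(y(1/(-12), -7) + 147)*I(-2) = ((-7 + 1/(-12) + (-7)²) + 147)*(-2 + 2*(-2)) = ((-7 + 1*(-1/12) + 49) + 147)*(-2 - 4) = ((-7 - 1/12 + 49) + 147)*(-6) = (503/12 + 147)*(-6) = (2267/12)*(-6) = -2267/2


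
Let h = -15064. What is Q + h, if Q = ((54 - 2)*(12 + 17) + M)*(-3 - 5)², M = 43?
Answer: 84200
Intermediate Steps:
Q = 99264 (Q = ((54 - 2)*(12 + 17) + 43)*(-3 - 5)² = (52*29 + 43)*(-8)² = (1508 + 43)*64 = 1551*64 = 99264)
Q + h = 99264 - 15064 = 84200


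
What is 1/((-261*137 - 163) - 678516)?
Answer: -1/714436 ≈ -1.3997e-6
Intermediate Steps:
1/((-261*137 - 163) - 678516) = 1/((-35757 - 163) - 678516) = 1/(-35920 - 678516) = 1/(-714436) = -1/714436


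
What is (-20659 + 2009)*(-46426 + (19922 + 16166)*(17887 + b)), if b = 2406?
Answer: -13657159226700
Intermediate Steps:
(-20659 + 2009)*(-46426 + (19922 + 16166)*(17887 + b)) = (-20659 + 2009)*(-46426 + (19922 + 16166)*(17887 + 2406)) = -18650*(-46426 + 36088*20293) = -18650*(-46426 + 732333784) = -18650*732287358 = -13657159226700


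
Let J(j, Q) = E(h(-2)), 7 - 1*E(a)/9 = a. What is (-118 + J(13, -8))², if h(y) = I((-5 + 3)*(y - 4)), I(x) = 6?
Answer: 11881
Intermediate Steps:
h(y) = 6
E(a) = 63 - 9*a
J(j, Q) = 9 (J(j, Q) = 63 - 9*6 = 63 - 54 = 9)
(-118 + J(13, -8))² = (-118 + 9)² = (-109)² = 11881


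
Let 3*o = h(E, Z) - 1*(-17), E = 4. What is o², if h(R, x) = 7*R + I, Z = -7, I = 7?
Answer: 2704/9 ≈ 300.44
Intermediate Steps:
h(R, x) = 7 + 7*R (h(R, x) = 7*R + 7 = 7 + 7*R)
o = 52/3 (o = ((7 + 7*4) - 1*(-17))/3 = ((7 + 28) + 17)/3 = (35 + 17)/3 = (⅓)*52 = 52/3 ≈ 17.333)
o² = (52/3)² = 2704/9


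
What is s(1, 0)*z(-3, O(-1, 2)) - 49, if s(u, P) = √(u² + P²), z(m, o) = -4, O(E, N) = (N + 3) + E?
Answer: -53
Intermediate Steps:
O(E, N) = 3 + E + N (O(E, N) = (3 + N) + E = 3 + E + N)
s(u, P) = √(P² + u²)
s(1, 0)*z(-3, O(-1, 2)) - 49 = √(0² + 1²)*(-4) - 49 = √(0 + 1)*(-4) - 49 = √1*(-4) - 49 = 1*(-4) - 49 = -4 - 49 = -53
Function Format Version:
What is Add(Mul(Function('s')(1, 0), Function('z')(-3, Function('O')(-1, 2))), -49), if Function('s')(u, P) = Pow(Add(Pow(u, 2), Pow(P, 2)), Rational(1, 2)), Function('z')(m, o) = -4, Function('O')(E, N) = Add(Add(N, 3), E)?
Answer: -53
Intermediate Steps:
Function('O')(E, N) = Add(3, E, N) (Function('O')(E, N) = Add(Add(3, N), E) = Add(3, E, N))
Function('s')(u, P) = Pow(Add(Pow(P, 2), Pow(u, 2)), Rational(1, 2))
Add(Mul(Function('s')(1, 0), Function('z')(-3, Function('O')(-1, 2))), -49) = Add(Mul(Pow(Add(Pow(0, 2), Pow(1, 2)), Rational(1, 2)), -4), -49) = Add(Mul(Pow(Add(0, 1), Rational(1, 2)), -4), -49) = Add(Mul(Pow(1, Rational(1, 2)), -4), -49) = Add(Mul(1, -4), -49) = Add(-4, -49) = -53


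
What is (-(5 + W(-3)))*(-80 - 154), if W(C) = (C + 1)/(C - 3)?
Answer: 1248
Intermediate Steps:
W(C) = (1 + C)/(-3 + C)
(-(5 + W(-3)))*(-80 - 154) = (-(5 + (1 - 3)/(-3 - 3)))*(-80 - 154) = -(5 - 2/(-6))*(-234) = -(5 - ⅙*(-2))*(-234) = -(5 + ⅓)*(-234) = -1*16/3*(-234) = -16/3*(-234) = 1248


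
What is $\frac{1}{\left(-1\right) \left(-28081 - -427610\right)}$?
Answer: $- \frac{1}{399529} \approx -2.5029 \cdot 10^{-6}$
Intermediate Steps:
$\frac{1}{\left(-1\right) \left(-28081 - -427610\right)} = \frac{1}{\left(-1\right) \left(-28081 + 427610\right)} = \frac{1}{\left(-1\right) 399529} = \frac{1}{-399529} = - \frac{1}{399529}$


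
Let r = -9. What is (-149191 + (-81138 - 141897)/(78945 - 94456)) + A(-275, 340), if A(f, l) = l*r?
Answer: -2361342226/15511 ≈ -1.5224e+5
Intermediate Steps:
A(f, l) = -9*l (A(f, l) = l*(-9) = -9*l)
(-149191 + (-81138 - 141897)/(78945 - 94456)) + A(-275, 340) = (-149191 + (-81138 - 141897)/(78945 - 94456)) - 9*340 = (-149191 - 223035/(-15511)) - 3060 = (-149191 - 223035*(-1/15511)) - 3060 = (-149191 + 223035/15511) - 3060 = -2313878566/15511 - 3060 = -2361342226/15511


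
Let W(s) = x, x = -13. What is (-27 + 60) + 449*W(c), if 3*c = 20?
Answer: -5804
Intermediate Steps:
c = 20/3 (c = (⅓)*20 = 20/3 ≈ 6.6667)
W(s) = -13
(-27 + 60) + 449*W(c) = (-27 + 60) + 449*(-13) = 33 - 5837 = -5804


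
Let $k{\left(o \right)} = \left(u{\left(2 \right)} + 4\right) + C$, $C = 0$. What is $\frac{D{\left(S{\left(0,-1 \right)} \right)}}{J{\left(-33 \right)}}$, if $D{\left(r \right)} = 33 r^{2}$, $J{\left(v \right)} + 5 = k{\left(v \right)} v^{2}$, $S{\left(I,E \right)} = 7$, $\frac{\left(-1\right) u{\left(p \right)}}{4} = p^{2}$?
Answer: $- \frac{1617}{13073} \approx -0.12369$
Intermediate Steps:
$u{\left(p \right)} = - 4 p^{2}$
$k{\left(o \right)} = -12$ ($k{\left(o \right)} = \left(- 4 \cdot 2^{2} + 4\right) + 0 = \left(\left(-4\right) 4 + 4\right) + 0 = \left(-16 + 4\right) + 0 = -12 + 0 = -12$)
$J{\left(v \right)} = -5 - 12 v^{2}$
$\frac{D{\left(S{\left(0,-1 \right)} \right)}}{J{\left(-33 \right)}} = \frac{33 \cdot 7^{2}}{-5 - 12 \left(-33\right)^{2}} = \frac{33 \cdot 49}{-5 - 13068} = \frac{1617}{-5 - 13068} = \frac{1617}{-13073} = 1617 \left(- \frac{1}{13073}\right) = - \frac{1617}{13073}$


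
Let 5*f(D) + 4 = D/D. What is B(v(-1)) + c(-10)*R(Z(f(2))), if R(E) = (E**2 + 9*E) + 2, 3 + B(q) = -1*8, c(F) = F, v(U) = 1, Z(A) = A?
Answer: 97/5 ≈ 19.400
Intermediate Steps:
f(D) = -3/5 (f(D) = -4/5 + (D/D)/5 = -4/5 + (1/5)*1 = -4/5 + 1/5 = -3/5)
B(q) = -11 (B(q) = -3 - 1*8 = -3 - 8 = -11)
R(E) = 2 + E**2 + 9*E
B(v(-1)) + c(-10)*R(Z(f(2))) = -11 - 10*(2 + (-3/5)**2 + 9*(-3/5)) = -11 - 10*(2 + 9/25 - 27/5) = -11 - 10*(-76/25) = -11 + 152/5 = 97/5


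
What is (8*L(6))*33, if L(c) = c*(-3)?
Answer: -4752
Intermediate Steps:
L(c) = -3*c
(8*L(6))*33 = (8*(-3*6))*33 = (8*(-18))*33 = -144*33 = -4752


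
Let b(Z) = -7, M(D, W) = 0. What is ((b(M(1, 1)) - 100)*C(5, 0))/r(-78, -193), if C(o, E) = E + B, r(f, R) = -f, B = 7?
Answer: -749/78 ≈ -9.6026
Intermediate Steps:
C(o, E) = 7 + E (C(o, E) = E + 7 = 7 + E)
((b(M(1, 1)) - 100)*C(5, 0))/r(-78, -193) = ((-7 - 100)*(7 + 0))/((-1*(-78))) = -107*7/78 = -749*1/78 = -749/78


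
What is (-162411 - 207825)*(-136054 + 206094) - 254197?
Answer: -25931583637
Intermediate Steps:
(-162411 - 207825)*(-136054 + 206094) - 254197 = -370236*70040 - 254197 = -25931329440 - 254197 = -25931583637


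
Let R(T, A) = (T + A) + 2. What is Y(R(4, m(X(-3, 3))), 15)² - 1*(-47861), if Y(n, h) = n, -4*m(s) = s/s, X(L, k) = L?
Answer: 766305/16 ≈ 47894.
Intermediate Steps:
m(s) = -¼ (m(s) = -s/(4*s) = -¼*1 = -¼)
R(T, A) = 2 + A + T (R(T, A) = (A + T) + 2 = 2 + A + T)
Y(R(4, m(X(-3, 3))), 15)² - 1*(-47861) = (2 - ¼ + 4)² - 1*(-47861) = (23/4)² + 47861 = 529/16 + 47861 = 766305/16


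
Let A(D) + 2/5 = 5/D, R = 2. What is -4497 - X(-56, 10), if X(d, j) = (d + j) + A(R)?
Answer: -44531/10 ≈ -4453.1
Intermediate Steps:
A(D) = -⅖ + 5/D
X(d, j) = 21/10 + d + j (X(d, j) = (d + j) + (-⅖ + 5/2) = (d + j) + 21/10 = 21/10 + d + j)
-4497 - X(-56, 10) = -4497 - (21/10 - 56 + 10) = -4497 - 1*(-439/10) = -4497 + 439/10 = -44531/10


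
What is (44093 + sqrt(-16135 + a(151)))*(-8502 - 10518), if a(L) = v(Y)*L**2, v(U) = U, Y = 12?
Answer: -838648860 - 19020*sqrt(257477) ≈ -8.4830e+8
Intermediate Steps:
a(L) = 12*L**2
(44093 + sqrt(-16135 + a(151)))*(-8502 - 10518) = (44093 + sqrt(-16135 + 12*151**2))*(-8502 - 10518) = (44093 + sqrt(-16135 + 12*22801))*(-19020) = (44093 + sqrt(-16135 + 273612))*(-19020) = (44093 + sqrt(257477))*(-19020) = -838648860 - 19020*sqrt(257477)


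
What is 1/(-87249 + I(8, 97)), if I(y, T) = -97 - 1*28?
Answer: -1/87374 ≈ -1.1445e-5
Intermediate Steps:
I(y, T) = -125 (I(y, T) = -97 - 28 = -125)
1/(-87249 + I(8, 97)) = 1/(-87249 - 125) = 1/(-87374) = -1/87374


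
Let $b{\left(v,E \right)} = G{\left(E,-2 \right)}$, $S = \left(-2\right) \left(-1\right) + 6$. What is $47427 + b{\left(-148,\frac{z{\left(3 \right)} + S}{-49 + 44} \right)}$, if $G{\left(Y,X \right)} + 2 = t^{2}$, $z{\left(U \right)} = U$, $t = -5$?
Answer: $47450$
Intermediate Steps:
$S = 8$ ($S = 2 + 6 = 8$)
$G{\left(Y,X \right)} = 23$ ($G{\left(Y,X \right)} = -2 + \left(-5\right)^{2} = -2 + 25 = 23$)
$b{\left(v,E \right)} = 23$
$47427 + b{\left(-148,\frac{z{\left(3 \right)} + S}{-49 + 44} \right)} = 47427 + 23 = 47450$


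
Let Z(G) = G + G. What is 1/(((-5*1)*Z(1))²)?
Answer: 1/100 ≈ 0.010000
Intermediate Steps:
Z(G) = 2*G
1/(((-5*1)*Z(1))²) = 1/(((-5*1)*(2*1))²) = 1/((-5*2)²) = 1/((-10)²) = 1/100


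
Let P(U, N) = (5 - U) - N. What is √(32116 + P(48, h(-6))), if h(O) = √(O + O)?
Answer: √(32073 - 2*I*√3) ≈ 179.09 - 0.0097*I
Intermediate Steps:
h(O) = √2*√O (h(O) = √(2*O) = √2*√O)
P(U, N) = 5 - N - U
√(32116 + P(48, h(-6))) = √(32116 + (5 - √2*√(-6) - 1*48)) = √(32116 + (5 - √2*I*√6 - 48)) = √(32116 + (5 - 2*I*√3 - 48)) = √(32116 + (-43 - 2*I*√3)) = √(32073 - 2*I*√3)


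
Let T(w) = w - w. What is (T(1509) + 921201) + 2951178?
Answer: 3872379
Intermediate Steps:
T(w) = 0
(T(1509) + 921201) + 2951178 = (0 + 921201) + 2951178 = 921201 + 2951178 = 3872379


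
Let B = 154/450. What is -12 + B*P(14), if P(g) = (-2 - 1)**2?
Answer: -223/25 ≈ -8.9200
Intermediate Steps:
P(g) = 9 (P(g) = (-3)**2 = 9)
B = 77/225 (B = 154*(1/450) = 77/225 ≈ 0.34222)
-12 + B*P(14) = -12 + (77/225)*9 = -12 + 77/25 = -223/25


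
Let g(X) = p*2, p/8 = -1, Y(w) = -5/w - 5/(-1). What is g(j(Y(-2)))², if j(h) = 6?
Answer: 256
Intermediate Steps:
Y(w) = 5 - 5/w (Y(w) = -5/w - 5*(-1) = -5/w + 5 = 5 - 5/w)
p = -8 (p = 8*(-1) = -8)
g(X) = -16 (g(X) = -8*2 = -16)
g(j(Y(-2)))² = (-16)² = 256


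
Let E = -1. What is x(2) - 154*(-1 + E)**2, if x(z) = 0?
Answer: -616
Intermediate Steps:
x(2) - 154*(-1 + E)**2 = 0 - 154*(-1 - 1)**2 = 0 - 154*(-2)**2 = 0 - 154*4 = 0 - 616 = -616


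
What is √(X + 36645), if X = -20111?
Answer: √16534 ≈ 128.58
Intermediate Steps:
√(X + 36645) = √(-20111 + 36645) = √16534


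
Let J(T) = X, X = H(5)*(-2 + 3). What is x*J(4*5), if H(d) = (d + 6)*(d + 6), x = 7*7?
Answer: 5929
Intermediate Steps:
x = 49
H(d) = (6 + d)**2 (H(d) = (6 + d)*(6 + d) = (6 + d)**2)
X = 121 (X = (6 + 5)**2*(-2 + 3) = 11**2*1 = 121*1 = 121)
J(T) = 121
x*J(4*5) = 49*121 = 5929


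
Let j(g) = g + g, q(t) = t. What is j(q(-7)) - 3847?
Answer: -3861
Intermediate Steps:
j(g) = 2*g
j(q(-7)) - 3847 = 2*(-7) - 3847 = -14 - 3847 = -3861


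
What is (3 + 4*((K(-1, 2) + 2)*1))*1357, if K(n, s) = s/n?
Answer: 4071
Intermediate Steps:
(3 + 4*((K(-1, 2) + 2)*1))*1357 = (3 + 4*((2/(-1) + 2)*1))*1357 = (3 + 4*((2*(-1) + 2)*1))*1357 = (3 + 4*((-2 + 2)*1))*1357 = (3 + 4*(0*1))*1357 = (3 + 4*0)*1357 = (3 + 0)*1357 = 3*1357 = 4071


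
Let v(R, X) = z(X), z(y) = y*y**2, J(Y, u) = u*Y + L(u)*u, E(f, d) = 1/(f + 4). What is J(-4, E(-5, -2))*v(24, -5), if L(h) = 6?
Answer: 250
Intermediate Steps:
E(f, d) = 1/(4 + f)
J(Y, u) = 6*u + Y*u (J(Y, u) = u*Y + 6*u = Y*u + 6*u = 6*u + Y*u)
z(y) = y**3
v(R, X) = X**3
J(-4, E(-5, -2))*v(24, -5) = ((6 - 4)/(4 - 5))*(-5)**3 = (2/(-1))*(-125) = -1*2*(-125) = -2*(-125) = 250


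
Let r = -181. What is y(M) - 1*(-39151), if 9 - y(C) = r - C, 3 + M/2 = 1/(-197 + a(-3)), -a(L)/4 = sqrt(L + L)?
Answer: 1530327781/38905 + 8*I*sqrt(6)/38905 ≈ 39335.0 + 0.00050369*I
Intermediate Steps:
a(L) = -4*sqrt(2)*sqrt(L) (a(L) = -4*sqrt(L + L) = -4*sqrt(2)*sqrt(L))
M = -6 + 2/(-197 - 4*I*sqrt(6)) (M = -6 + 2/(-197 - 4*sqrt(2)*sqrt(-3)) = -6 + 2/(-197 - 4*sqrt(2)*I*sqrt(3)) = -6 + 2/(-197 - 4*I*sqrt(6)) ≈ -6.0101 + 0.00050369*I)
y(C) = 190 + C (y(C) = 9 - (-181 - C) = 9 + (181 + C) = 190 + C)
y(M) - 1*(-39151) = (190 + 8*(-3*sqrt(6) + 148*I)/(-197*I + 4*sqrt(6))) - 1*(-39151) = (190 + 8*(-3*sqrt(6) + 148*I)/(-197*I + 4*sqrt(6))) + 39151 = 39341 + 8*(-3*sqrt(6) + 148*I)/(-197*I + 4*sqrt(6))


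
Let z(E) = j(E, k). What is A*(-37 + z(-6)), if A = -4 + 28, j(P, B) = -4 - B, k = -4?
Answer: -888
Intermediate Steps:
z(E) = 0 (z(E) = -4 - 1*(-4) = -4 + 4 = 0)
A = 24
A*(-37 + z(-6)) = 24*(-37 + 0) = 24*(-37) = -888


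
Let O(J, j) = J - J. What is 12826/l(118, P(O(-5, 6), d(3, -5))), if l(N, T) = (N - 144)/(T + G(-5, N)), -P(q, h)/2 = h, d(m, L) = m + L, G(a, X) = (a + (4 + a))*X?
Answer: 4514752/13 ≈ 3.4729e+5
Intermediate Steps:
G(a, X) = X*(4 + 2*a) (G(a, X) = (4 + 2*a)*X = X*(4 + 2*a))
d(m, L) = L + m
O(J, j) = 0
P(q, h) = -2*h
l(N, T) = (-144 + N)/(T - 6*N) (l(N, T) = (N - 144)/(T + 2*N*(2 - 5)) = (-144 + N)/(T + 2*N*(-3)) = (-144 + N)/(T - 6*N))
12826/l(118, P(O(-5, 6), d(3, -5))) = 12826/(((-144 + 118)/(-2*(-5 + 3) - 6*118))) = 12826/((-26/(-2*(-2) - 708))) = 12826/((-26/(4 - 708))) = 12826/((-26/(-704))) = 12826/((-1/704*(-26))) = 12826/(13/352) = 12826*(352/13) = 4514752/13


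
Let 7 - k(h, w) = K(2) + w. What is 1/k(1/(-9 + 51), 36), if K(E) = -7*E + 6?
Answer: -1/21 ≈ -0.047619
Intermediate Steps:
K(E) = 6 - 7*E
k(h, w) = 15 - w (k(h, w) = 7 - ((6 - 7*2) + w) = 7 - ((6 - 14) + w) = 7 - (-8 + w) = 7 + (8 - w) = 15 - w)
1/k(1/(-9 + 51), 36) = 1/(15 - 1*36) = 1/(15 - 36) = 1/(-21) = -1/21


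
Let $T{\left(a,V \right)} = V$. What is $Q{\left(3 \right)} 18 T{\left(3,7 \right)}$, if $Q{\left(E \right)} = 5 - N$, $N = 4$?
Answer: $126$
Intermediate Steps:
$Q{\left(E \right)} = 1$ ($Q{\left(E \right)} = 5 - 4 = 1$)
$Q{\left(3 \right)} 18 T{\left(3,7 \right)} = 1 \cdot 18 \cdot 7 = 18 \cdot 7 = 126$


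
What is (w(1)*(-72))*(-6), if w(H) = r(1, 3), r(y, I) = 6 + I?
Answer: 3888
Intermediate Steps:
w(H) = 9 (w(H) = 6 + 3 = 9)
(w(1)*(-72))*(-6) = (9*(-72))*(-6) = -648*(-6) = 3888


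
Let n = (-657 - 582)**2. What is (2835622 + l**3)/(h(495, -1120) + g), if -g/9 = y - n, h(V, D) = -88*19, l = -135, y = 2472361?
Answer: -375247/8436832 ≈ -0.044477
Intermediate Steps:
h(V, D) = -1672
n = 1535121 (n = (-1239)**2 = 1535121)
g = -8435160 (g = -9*(2472361 - 1*1535121) = -9*(2472361 - 1535121) = -9*937240 = -8435160)
(2835622 + l**3)/(h(495, -1120) + g) = (2835622 + (-135)**3)/(-1672 - 8435160) = (2835622 - 2460375)/(-8436832) = 375247*(-1/8436832) = -375247/8436832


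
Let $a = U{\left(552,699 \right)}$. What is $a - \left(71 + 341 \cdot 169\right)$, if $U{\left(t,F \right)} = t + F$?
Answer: $-56449$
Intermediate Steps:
$U{\left(t,F \right)} = F + t$
$a = 1251$ ($a = 699 + 552 = 1251$)
$a - \left(71 + 341 \cdot 169\right) = 1251 - \left(71 + 341 \cdot 169\right) = 1251 - \left(71 + 57629\right) = 1251 - 57700 = -56449$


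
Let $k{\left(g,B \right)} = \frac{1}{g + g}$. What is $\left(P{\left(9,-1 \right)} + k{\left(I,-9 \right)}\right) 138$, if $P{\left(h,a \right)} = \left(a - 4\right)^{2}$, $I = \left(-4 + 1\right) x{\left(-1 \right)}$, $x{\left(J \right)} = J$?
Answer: $3473$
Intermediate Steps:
$I = 3$ ($I = \left(-4 + 1\right) \left(-1\right) = \left(-3\right) \left(-1\right) = 3$)
$P{\left(h,a \right)} = \left(-4 + a\right)^{2}$
$k{\left(g,B \right)} = \frac{1}{2 g}$
$\left(P{\left(9,-1 \right)} + k{\left(I,-9 \right)}\right) 138 = \left(\left(-4 - 1\right)^{2} + \frac{1}{2 \cdot 3}\right) 138 = \left(\left(-5\right)^{2} + \frac{1}{2} \cdot \frac{1}{3}\right) 138 = \left(25 + \frac{1}{6}\right) 138 = \frac{151}{6} \cdot 138 = 3473$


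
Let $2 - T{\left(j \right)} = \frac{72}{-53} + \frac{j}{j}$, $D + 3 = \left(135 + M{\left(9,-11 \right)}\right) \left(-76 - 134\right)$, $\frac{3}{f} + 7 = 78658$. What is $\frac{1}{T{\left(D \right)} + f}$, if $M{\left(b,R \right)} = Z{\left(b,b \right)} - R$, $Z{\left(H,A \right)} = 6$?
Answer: $\frac{1389501}{3277178} \approx 0.42399$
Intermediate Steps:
$f = \frac{1}{26217}$ ($f = \frac{3}{-7 + 78658} = \frac{3}{78651} = 3 \cdot \frac{1}{78651} = \frac{1}{26217} \approx 3.8143 \cdot 10^{-5}$)
$M{\left(b,R \right)} = 6 - R$
$D = -31923$ ($D = -3 + \left(135 + \left(6 - -11\right)\right) \left(-76 - 134\right) = -3 + \left(135 + \left(6 + 11\right)\right) \left(-210\right) = -3 + \left(135 + 17\right) \left(-210\right) = -3 + 152 \left(-210\right) = -3 - 31920 = -31923$)
$T{\left(j \right)} = \frac{125}{53}$ ($T{\left(j \right)} = 2 - \left(\frac{72}{-53} + \frac{j}{j}\right) = 2 - \left(72 \left(- \frac{1}{53}\right) + 1\right) = 2 - \left(- \frac{72}{53} + 1\right) = 2 - - \frac{19}{53} = 2 + \frac{19}{53} = \frac{125}{53}$)
$\frac{1}{T{\left(D \right)} + f} = \frac{1}{\frac{125}{53} + \frac{1}{26217}} = \frac{1}{\frac{3277178}{1389501}} = \frac{1389501}{3277178}$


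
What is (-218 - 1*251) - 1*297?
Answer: -766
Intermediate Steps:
(-218 - 1*251) - 1*297 = (-218 - 251) - 297 = -469 - 297 = -766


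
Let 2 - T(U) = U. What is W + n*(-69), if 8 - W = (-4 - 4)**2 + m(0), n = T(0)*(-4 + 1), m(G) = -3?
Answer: 361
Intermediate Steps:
T(U) = 2 - U
n = -6 (n = (2 - 1*0)*(-4 + 1) = (2 + 0)*(-3) = 2*(-3) = -6)
W = -53 (W = 8 - ((-4 - 4)**2 - 3) = 8 - ((-8)**2 - 3) = 8 - (64 - 3) = 8 - 1*61 = 8 - 61 = -53)
W + n*(-69) = -53 - 6*(-69) = -53 + 414 = 361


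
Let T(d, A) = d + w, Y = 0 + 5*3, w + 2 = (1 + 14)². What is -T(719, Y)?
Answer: -942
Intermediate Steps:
w = 223 (w = -2 + (1 + 14)² = -2 + 15² = -2 + 225 = 223)
Y = 15 (Y = 0 + 15 = 15)
T(d, A) = 223 + d (T(d, A) = d + 223 = 223 + d)
-T(719, Y) = -(223 + 719) = -1*942 = -942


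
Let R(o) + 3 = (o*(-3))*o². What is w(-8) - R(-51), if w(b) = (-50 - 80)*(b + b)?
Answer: -395870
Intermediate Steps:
R(o) = -3 - 3*o³ (R(o) = -3 + (o*(-3))*o² = -3 + (-3*o)*o² = -3 - 3*o³)
w(b) = -260*b
w(-8) - R(-51) = -260*(-8) - (-3 - 3*(-51)³) = 2080 - (-3 - 3*(-132651)) = 2080 - (-3 + 397953) = 2080 - 1*397950 = 2080 - 397950 = -395870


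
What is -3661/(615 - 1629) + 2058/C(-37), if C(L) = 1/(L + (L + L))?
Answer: -231632471/1014 ≈ -2.2843e+5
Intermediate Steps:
C(L) = 1/(3*L) (C(L) = 1/(L + 2*L) = 1/(3*L))
-3661/(615 - 1629) + 2058/C(-37) = -3661/(615 - 1629) + 2058/(((⅓)/(-37))) = -3661/(-1014) + 2058/(((⅓)*(-1/37))) = -3661*(-1/1014) + 2058/(-1/111) = 3661/1014 + 2058*(-111) = 3661/1014 - 228438 = -231632471/1014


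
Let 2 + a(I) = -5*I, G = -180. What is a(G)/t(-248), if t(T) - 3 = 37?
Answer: 449/20 ≈ 22.450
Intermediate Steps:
t(T) = 40 (t(T) = 3 + 37 = 40)
a(I) = -2 - 5*I
a(G)/t(-248) = (-2 - 5*(-180))/40 = (-2 + 900)*(1/40) = 898*(1/40) = 449/20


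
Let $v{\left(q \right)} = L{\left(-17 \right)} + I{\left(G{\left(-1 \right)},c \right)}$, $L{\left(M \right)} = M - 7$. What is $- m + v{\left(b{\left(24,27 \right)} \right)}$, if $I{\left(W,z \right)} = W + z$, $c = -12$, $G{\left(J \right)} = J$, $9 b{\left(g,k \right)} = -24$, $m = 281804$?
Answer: $-281841$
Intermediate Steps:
$L{\left(M \right)} = -7 + M$ ($L{\left(M \right)} = M - 7 = -7 + M$)
$b{\left(g,k \right)} = - \frac{8}{3}$ ($b{\left(g,k \right)} = \frac{1}{9} \left(-24\right) = - \frac{8}{3}$)
$v{\left(q \right)} = -37$ ($v{\left(q \right)} = \left(-7 - 17\right) - 13 = -24 - 13 = -37$)
$- m + v{\left(b{\left(24,27 \right)} \right)} = \left(-1\right) 281804 - 37 = -281804 - 37 = -281841$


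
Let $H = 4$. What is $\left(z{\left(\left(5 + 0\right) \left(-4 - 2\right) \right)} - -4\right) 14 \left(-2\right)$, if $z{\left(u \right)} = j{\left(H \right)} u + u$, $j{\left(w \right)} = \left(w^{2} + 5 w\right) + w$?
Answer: $34328$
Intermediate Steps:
$j{\left(w \right)} = w^{2} + 6 w$
$z{\left(u \right)} = 41 u$ ($z{\left(u \right)} = 4 \left(6 + 4\right) u + u = 4 \cdot 10 u + u = 40 u + u = 41 u$)
$\left(z{\left(\left(5 + 0\right) \left(-4 - 2\right) \right)} - -4\right) 14 \left(-2\right) = \left(41 \left(5 + 0\right) \left(-4 - 2\right) - -4\right) 14 \left(-2\right) = \left(41 \cdot 5 \left(-6\right) + 4\right) 14 \left(-2\right) = \left(41 \left(-30\right) + 4\right) 14 \left(-2\right) = \left(-1230 + 4\right) 14 \left(-2\right) = \left(-1226\right) 14 \left(-2\right) = \left(-17164\right) \left(-2\right) = 34328$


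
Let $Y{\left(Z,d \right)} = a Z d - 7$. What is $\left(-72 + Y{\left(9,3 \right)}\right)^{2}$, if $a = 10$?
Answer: $36481$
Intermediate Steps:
$Y{\left(Z,d \right)} = -7 + 10 Z d$ ($Y{\left(Z,d \right)} = 10 Z d - 7 = -7 + 10 Z d$)
$\left(-72 + Y{\left(9,3 \right)}\right)^{2} = \left(-72 - \left(7 - 270\right)\right)^{2} = \left(-72 + \left(-7 + 270\right)\right)^{2} = \left(-72 + 263\right)^{2} = 191^{2} = 36481$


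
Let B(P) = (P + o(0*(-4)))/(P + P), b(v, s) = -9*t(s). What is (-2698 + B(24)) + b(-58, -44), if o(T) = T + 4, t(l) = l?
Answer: -27617/12 ≈ -2301.4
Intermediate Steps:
o(T) = 4 + T
b(v, s) = -9*s
B(P) = (4 + P)/(2*P) (B(P) = (P + (4 + 0*(-4)))/(P + P) = (P + (4 + 0))/((2*P)) = (P + 4)*(1/(2*P)) = (4 + P)*(1/(2*P)) = (4 + P)/(2*P))
(-2698 + B(24)) + b(-58, -44) = (-2698 + (1/2)*(4 + 24)/24) - 9*(-44) = (-2698 + (1/2)*(1/24)*28) + 396 = (-2698 + 7/12) + 396 = -32369/12 + 396 = -27617/12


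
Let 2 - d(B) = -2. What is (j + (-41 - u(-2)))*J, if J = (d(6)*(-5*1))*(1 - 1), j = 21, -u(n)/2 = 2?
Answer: 0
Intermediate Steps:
d(B) = 4 (d(B) = 2 - 1*(-2) = 2 + 2 = 4)
u(n) = -4 (u(n) = -2*2 = -4)
J = 0 (J = (4*(-5*1))*(1 - 1) = (4*(-5))*0 = -20*0 = 0)
(j + (-41 - u(-2)))*J = (21 + (-41 - 1*(-4)))*0 = (21 + (-41 + 4))*0 = (21 - 37)*0 = -16*0 = 0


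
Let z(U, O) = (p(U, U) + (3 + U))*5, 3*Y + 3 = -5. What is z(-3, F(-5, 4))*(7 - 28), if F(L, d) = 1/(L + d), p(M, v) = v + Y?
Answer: 595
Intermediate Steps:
Y = -8/3 (Y = -1 + (⅓)*(-5) = -1 - 5/3 = -8/3 ≈ -2.6667)
p(M, v) = -8/3 + v (p(M, v) = v - 8/3 = -8/3 + v)
z(U, O) = 5/3 + 10*U (z(U, O) = ((-8/3 + U) + (3 + U))*5 = (⅓ + 2*U)*5 = 5/3 + 10*U)
z(-3, F(-5, 4))*(7 - 28) = (5/3 + 10*(-3))*(7 - 28) = (5/3 - 30)*(-21) = -85/3*(-21) = 595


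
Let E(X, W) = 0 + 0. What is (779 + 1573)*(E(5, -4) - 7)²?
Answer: 115248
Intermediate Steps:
E(X, W) = 0
(779 + 1573)*(E(5, -4) - 7)² = (779 + 1573)*(0 - 7)² = 2352*(-7)² = 2352*49 = 115248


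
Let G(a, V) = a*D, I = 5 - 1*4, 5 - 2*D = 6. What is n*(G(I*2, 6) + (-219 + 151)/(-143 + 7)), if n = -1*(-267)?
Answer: -267/2 ≈ -133.50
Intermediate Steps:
D = -½ (D = 5/2 - ½*6 = 5/2 - 3 = -½ ≈ -0.50000)
I = 1 (I = 5 - 4 = 1)
n = 267
G(a, V) = -a/2 (G(a, V) = a*(-½) = -a/2)
n*(G(I*2, 6) + (-219 + 151)/(-143 + 7)) = 267*(-2/2 + (-219 + 151)/(-143 + 7)) = 267*(-½*2 - 68/(-136)) = 267*(-1 - 68*(-1/136)) = 267*(-1 + ½) = 267*(-½) = -267/2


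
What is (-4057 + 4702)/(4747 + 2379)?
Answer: 645/7126 ≈ 0.090514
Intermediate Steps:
(-4057 + 4702)/(4747 + 2379) = 645/7126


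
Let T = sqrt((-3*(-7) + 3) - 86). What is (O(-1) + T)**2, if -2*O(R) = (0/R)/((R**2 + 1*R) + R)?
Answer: -62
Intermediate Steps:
O(R) = 0 (O(R) = -0/R/(2*((R**2 + 1*R) + R)) = -0/((R**2 + R) + R) = -0/((R + R**2) + R) = -0/(R**2 + 2*R) = -1/2*0 = 0)
T = I*sqrt(62) (T = sqrt((21 + 3) - 86) = sqrt(24 - 86) = sqrt(-62) = I*sqrt(62) ≈ 7.874*I)
(O(-1) + T)**2 = (0 + I*sqrt(62))**2 = (I*sqrt(62))**2 = -62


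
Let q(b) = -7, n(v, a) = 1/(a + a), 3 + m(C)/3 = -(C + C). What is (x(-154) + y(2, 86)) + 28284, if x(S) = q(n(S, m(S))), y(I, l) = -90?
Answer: 28187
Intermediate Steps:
m(C) = -9 - 6*C (m(C) = -9 + 3*(-(C + C)) = -9 + 3*(-2*C) = -9 - 6*C)
n(v, a) = 1/(2*a)
x(S) = -7
(x(-154) + y(2, 86)) + 28284 = (-7 - 90) + 28284 = -97 + 28284 = 28187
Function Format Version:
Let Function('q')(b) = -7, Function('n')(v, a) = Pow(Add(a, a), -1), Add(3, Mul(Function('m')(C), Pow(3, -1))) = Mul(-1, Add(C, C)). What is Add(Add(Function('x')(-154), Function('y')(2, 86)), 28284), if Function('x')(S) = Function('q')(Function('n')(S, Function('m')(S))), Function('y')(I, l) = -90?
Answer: 28187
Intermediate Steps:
Function('m')(C) = Add(-9, Mul(-6, C)) (Function('m')(C) = Add(-9, Mul(3, Mul(-1, Add(C, C)))) = Add(-9, Mul(3, Mul(-1, Mul(2, C)))) = Add(-9, Mul(3, Mul(-2, C))) = Add(-9, Mul(-6, C)))
Function('n')(v, a) = Mul(Rational(1, 2), Pow(a, -1)) (Function('n')(v, a) = Pow(Mul(2, a), -1) = Mul(Rational(1, 2), Pow(a, -1)))
Function('x')(S) = -7
Add(Add(Function('x')(-154), Function('y')(2, 86)), 28284) = Add(Add(-7, -90), 28284) = Add(-97, 28284) = 28187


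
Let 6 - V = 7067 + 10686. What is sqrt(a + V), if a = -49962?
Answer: I*sqrt(67709) ≈ 260.21*I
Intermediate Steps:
V = -17747 (V = 6 - (7067 + 10686) = 6 - 1*17753 = 6 - 17753 = -17747)
sqrt(a + V) = sqrt(-49962 - 17747) = sqrt(-67709) = I*sqrt(67709)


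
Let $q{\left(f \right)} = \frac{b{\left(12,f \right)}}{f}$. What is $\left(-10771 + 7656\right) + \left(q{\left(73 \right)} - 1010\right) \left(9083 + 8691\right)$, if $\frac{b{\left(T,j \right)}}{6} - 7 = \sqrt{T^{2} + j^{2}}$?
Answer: $- \frac{1309957907}{73} + \frac{106644 \sqrt{5473}}{73} \approx -1.7837 \cdot 10^{7}$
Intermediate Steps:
$b{\left(T,j \right)} = 42 + 6 \sqrt{T^{2} + j^{2}}$
$q{\left(f \right)} = \frac{42 + 6 \sqrt{144 + f^{2}}}{f}$ ($q{\left(f \right)} = \frac{42 + 6 \sqrt{12^{2} + f^{2}}}{f} = \frac{42 + 6 \sqrt{144 + f^{2}}}{f}$)
$\left(-10771 + 7656\right) + \left(q{\left(73 \right)} - 1010\right) \left(9083 + 8691\right) = \left(-10771 + 7656\right) + \left(\frac{6 \left(7 + \sqrt{144 + 73^{2}}\right)}{73} - 1010\right) \left(9083 + 8691\right) = -3115 + \left(6 \cdot \frac{1}{73} \left(7 + \sqrt{144 + 5329}\right) - 1010\right) 17774 = -3115 + \left(6 \cdot \frac{1}{73} \left(7 + \sqrt{5473}\right) - 1010\right) 17774 = -3115 + \left(\left(\frac{42}{73} + \frac{6 \sqrt{5473}}{73}\right) - 1010\right) 17774 = -3115 + \left(- \frac{73688}{73} + \frac{6 \sqrt{5473}}{73}\right) 17774 = -3115 - \left(\frac{1309730512}{73} - \frac{106644 \sqrt{5473}}{73}\right) = - \frac{1309957907}{73} + \frac{106644 \sqrt{5473}}{73}$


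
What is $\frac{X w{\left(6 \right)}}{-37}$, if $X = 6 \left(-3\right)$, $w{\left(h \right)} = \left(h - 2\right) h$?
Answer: $\frac{432}{37} \approx 11.676$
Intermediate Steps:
$w{\left(h \right)} = h \left(-2 + h\right)$ ($w{\left(h \right)} = \left(-2 + h\right) h = h \left(-2 + h\right)$)
$X = -18$
$\frac{X w{\left(6 \right)}}{-37} = \frac{\left(-18\right) 6 \left(-2 + 6\right)}{-37} = - 18 \cdot 6 \cdot 4 \left(- \frac{1}{37}\right) = \left(-18\right) 24 \left(- \frac{1}{37}\right) = \left(-432\right) \left(- \frac{1}{37}\right) = \frac{432}{37}$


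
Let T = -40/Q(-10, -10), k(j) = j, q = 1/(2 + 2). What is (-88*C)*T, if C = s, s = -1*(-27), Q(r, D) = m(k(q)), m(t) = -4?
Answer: -23760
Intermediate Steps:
q = 1/4 ≈ 0.25000
Q(r, D) = -4
s = 27
C = 27
T = 10 (T = -40/(-4) = -40*(-1/4) = 10)
(-88*C)*T = -88*27*10 = -2376*10 = -23760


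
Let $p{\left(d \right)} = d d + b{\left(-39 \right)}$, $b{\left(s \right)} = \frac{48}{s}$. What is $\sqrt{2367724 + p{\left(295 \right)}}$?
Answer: $\frac{\sqrt{414852373}}{13} \approx 1566.8$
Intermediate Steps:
$p{\left(d \right)} = - \frac{16}{13} + d^{2}$ ($p{\left(d \right)} = d d + \frac{48}{-39} = d^{2} + 48 \left(- \frac{1}{39}\right) = d^{2} - \frac{16}{13} = - \frac{16}{13} + d^{2}$)
$\sqrt{2367724 + p{\left(295 \right)}} = \sqrt{2367724 - \left(\frac{16}{13} - 295^{2}\right)} = \sqrt{2367724 + \left(- \frac{16}{13} + 87025\right)} = \sqrt{2367724 + \frac{1131309}{13}} = \sqrt{\frac{31911721}{13}} = \frac{\sqrt{414852373}}{13}$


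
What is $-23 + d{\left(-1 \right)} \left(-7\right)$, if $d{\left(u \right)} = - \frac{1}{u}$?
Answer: $-30$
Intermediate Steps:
$-23 + d{\left(-1 \right)} \left(-7\right) = -23 + - \frac{1}{-1} \left(-7\right) = -23 + \left(-1\right) \left(-1\right) \left(-7\right) = -23 + 1 \left(-7\right) = -23 - 7 = -30$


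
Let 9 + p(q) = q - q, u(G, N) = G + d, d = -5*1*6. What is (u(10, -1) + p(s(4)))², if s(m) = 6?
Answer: 841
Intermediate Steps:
d = -30 (d = -5*6 = -30)
u(G, N) = -30 + G (u(G, N) = G - 30 = -30 + G)
p(q) = -9 (p(q) = -9 + (q - q) = -9 + 0 = -9)
(u(10, -1) + p(s(4)))² = ((-30 + 10) - 9)² = (-20 - 9)² = (-29)² = 841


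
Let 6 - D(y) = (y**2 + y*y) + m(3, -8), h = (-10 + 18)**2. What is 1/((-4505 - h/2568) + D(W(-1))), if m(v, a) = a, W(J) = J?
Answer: -321/1442261 ≈ -0.00022257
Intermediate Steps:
h = 64 (h = 8**2 = 64)
D(y) = 14 - 2*y**2 (D(y) = 6 - ((y**2 + y*y) - 8) = 6 - ((y**2 + y**2) - 8) = 6 - (2*y**2 - 8) = 6 - (-8 + 2*y**2) = 6 + (8 - 2*y**2) = 14 - 2*y**2)
1/((-4505 - h/2568) + D(W(-1))) = 1/((-4505 - 64/2568) + (14 - 2*(-1)**2)) = 1/((-4505 - 64/2568) + (14 - 2*1)) = 1/((-4505 - 1*8/321) + (14 - 2)) = 1/((-4505 - 8/321) + 12) = 1/(-1446113/321 + 12) = 1/(-1442261/321) = -321/1442261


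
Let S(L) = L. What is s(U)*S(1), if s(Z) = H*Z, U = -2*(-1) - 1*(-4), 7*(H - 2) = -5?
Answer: 54/7 ≈ 7.7143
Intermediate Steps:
H = 9/7 (H = 2 + (⅐)*(-5) = 2 - 5/7 = 9/7 ≈ 1.2857)
U = 6 (U = 2 + 4 = 6)
s(Z) = 9*Z/7
s(U)*S(1) = ((9/7)*6)*1 = (54/7)*1 = 54/7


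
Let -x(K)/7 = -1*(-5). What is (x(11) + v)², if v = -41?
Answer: 5776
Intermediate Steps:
x(K) = -35 (x(K) = -(-7)*(-5) = -7*5 = -35)
(x(11) + v)² = (-35 - 41)² = (-76)² = 5776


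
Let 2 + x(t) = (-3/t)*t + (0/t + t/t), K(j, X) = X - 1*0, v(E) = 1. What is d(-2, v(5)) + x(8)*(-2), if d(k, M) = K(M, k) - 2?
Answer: 4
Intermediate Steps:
K(j, X) = X (K(j, X) = X + 0 = X)
d(k, M) = -2 + k (d(k, M) = k - 2 = -2 + k)
x(t) = -4 (x(t) = -2 + ((-3/t)*t + (0/t + t/t)) = -2 + (-3 + (0 + 1)) = -2 + (-3 + 1) = -2 - 2 = -4)
d(-2, v(5)) + x(8)*(-2) = (-2 - 2) - 4*(-2) = -4 + 8 = 4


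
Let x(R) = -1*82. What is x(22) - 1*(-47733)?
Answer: 47651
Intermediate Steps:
x(R) = -82
x(22) - 1*(-47733) = -82 - 1*(-47733) = -82 + 47733 = 47651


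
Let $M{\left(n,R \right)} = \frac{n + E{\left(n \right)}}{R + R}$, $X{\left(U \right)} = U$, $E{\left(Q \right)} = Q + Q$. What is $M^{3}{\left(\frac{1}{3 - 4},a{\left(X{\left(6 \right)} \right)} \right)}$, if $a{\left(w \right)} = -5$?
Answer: $\frac{27}{1000} \approx 0.027$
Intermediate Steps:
$E{\left(Q \right)} = 2 Q$
$M{\left(n,R \right)} = \frac{3 n}{2 R}$ ($M{\left(n,R \right)} = \frac{n + 2 n}{R + R} = \frac{3 n}{2 R}$)
$M^{3}{\left(\frac{1}{3 - 4},a{\left(X{\left(6 \right)} \right)} \right)} = \left(\frac{3}{2 \left(3 - 4\right) \left(-5\right)}\right)^{3} = \left(\frac{3}{2} \frac{1}{-1} \left(- \frac{1}{5}\right)\right)^{3} = \left(\frac{3}{2} \left(-1\right) \left(- \frac{1}{5}\right)\right)^{3} = \left(\frac{3}{10}\right)^{3} = \frac{27}{1000}$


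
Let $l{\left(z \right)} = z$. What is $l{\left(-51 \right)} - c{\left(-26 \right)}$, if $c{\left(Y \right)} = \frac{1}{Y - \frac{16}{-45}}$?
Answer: $- \frac{58809}{1154} \approx -50.961$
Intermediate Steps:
$c{\left(Y \right)} = \frac{1}{\frac{16}{45} + Y}$ ($c{\left(Y \right)} = \frac{1}{Y - - \frac{16}{45}} = \frac{1}{Y + \frac{16}{45}} = \frac{1}{\frac{16}{45} + Y}$)
$l{\left(-51 \right)} - c{\left(-26 \right)} = -51 - \frac{45}{16 + 45 \left(-26\right)} = -51 - \frac{45}{16 - 1170} = -51 - \frac{45}{-1154} = -51 - 45 \left(- \frac{1}{1154}\right) = -51 - - \frac{45}{1154} = -51 + \frac{45}{1154} = - \frac{58809}{1154}$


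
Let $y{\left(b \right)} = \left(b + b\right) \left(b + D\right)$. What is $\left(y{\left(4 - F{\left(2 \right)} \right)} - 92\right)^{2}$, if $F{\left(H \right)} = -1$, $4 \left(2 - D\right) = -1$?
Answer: $\frac{1521}{4} \approx 380.25$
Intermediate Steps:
$D = \frac{9}{4}$ ($D = 2 - - \frac{1}{4} = 2 + \frac{1}{4} = \frac{9}{4} \approx 2.25$)
$y{\left(b \right)} = 2 b \left(\frac{9}{4} + b\right)$ ($y{\left(b \right)} = \left(b + b\right) \left(b + \frac{9}{4}\right) = 2 b \left(\frac{9}{4} + b\right)$)
$\left(y{\left(4 - F{\left(2 \right)} \right)} - 92\right)^{2} = \left(\frac{\left(4 - -1\right) \left(9 + 4 \left(4 - -1\right)\right)}{2} - 92\right)^{2} = \left(\frac{\left(4 + 1\right) \left(9 + 4 \left(4 + 1\right)\right)}{2} - 92\right)^{2} = \left(\frac{1}{2} \cdot 5 \left(9 + 4 \cdot 5\right) - 92\right)^{2} = \left(\frac{1}{2} \cdot 5 \left(9 + 20\right) - 92\right)^{2} = \left(\frac{1}{2} \cdot 5 \cdot 29 - 92\right)^{2} = \left(\frac{145}{2} - 92\right)^{2} = \left(- \frac{39}{2}\right)^{2} = \frac{1521}{4}$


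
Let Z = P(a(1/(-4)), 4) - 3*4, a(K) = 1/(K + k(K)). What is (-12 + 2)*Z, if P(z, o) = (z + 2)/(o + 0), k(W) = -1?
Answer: 117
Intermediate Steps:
a(K) = 1/(-1 + K) (a(K) = 1/(K - 1) = 1/(-1 + K))
P(z, o) = (2 + z)/o
Z = -117/10 (Z = (2 + 1/(-1 + 1/(-4)))/4 - 3*4 = (2 + 1/(-1 - ¼))/4 - 12 = (2 + 1/(-5/4))/4 - 12 = (2 - ⅘)/4 - 12 = (¼)*(6/5) - 12 = 3/10 - 12 = -117/10 ≈ -11.700)
(-12 + 2)*Z = (-12 + 2)*(-117/10) = -10*(-117/10) = 117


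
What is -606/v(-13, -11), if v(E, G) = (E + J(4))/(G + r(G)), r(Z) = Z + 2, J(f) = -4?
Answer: -12120/17 ≈ -712.94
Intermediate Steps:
r(Z) = 2 + Z
v(E, G) = (-4 + E)/(2 + 2*G) (v(E, G) = (E - 4)/(G + (2 + G)) = (-4 + E)/(2 + 2*G))
-606/v(-13, -11) = -606*2*(1 - 11)/(-4 - 13) = -606/((1/2)*(-17)/(-10)) = -606/((1/2)*(-1/10)*(-17)) = -606/17/20 = -606*20/17 = -12120/17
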